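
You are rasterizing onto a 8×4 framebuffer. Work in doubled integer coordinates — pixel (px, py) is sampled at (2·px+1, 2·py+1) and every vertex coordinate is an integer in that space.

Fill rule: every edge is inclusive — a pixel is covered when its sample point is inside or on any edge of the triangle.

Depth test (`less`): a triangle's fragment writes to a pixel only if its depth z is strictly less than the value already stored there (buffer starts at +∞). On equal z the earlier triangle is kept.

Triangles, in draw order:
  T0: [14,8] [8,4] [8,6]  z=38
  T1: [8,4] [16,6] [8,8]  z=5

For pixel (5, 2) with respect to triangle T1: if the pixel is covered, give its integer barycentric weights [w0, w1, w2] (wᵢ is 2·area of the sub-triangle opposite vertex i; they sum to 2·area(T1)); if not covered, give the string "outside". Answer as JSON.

T0:
  2·area = 12  (B↔C swapped to make it positive)
  edge (14, 8)→(8, 6): d=(-6,-2) inclusive
  edge (8, 6)→(8, 4): d=(0,-2) inclusive
  edge (8, 4)→(14, 8): d=(6,4) inclusive
    (2,2)@(5, 5): e=[0,-6,18] → ·  [on edge]
    (4,2)@(9, 5): e=[8,2,2] → █
    (5,2)@(11, 5): e=[12,6,-6] → ·
    (4,3)@(9, 7): e=[-4,2,14] → ·
    (5,3)@(11, 7): e=[0,6,6] → █  [on edge]
    (6,3)@(13, 7): e=[4,10,-2] → ·
  covered (2 px):
    · · · · · · · ·
    · · · · · · · ·
    · · · · █ · · ·
    · · · · · █ · ·
T1:
  2·area = 32
  edge (8, 4)→(16, 6): d=(8,2) inclusive
  edge (16, 6)→(8, 8): d=(-8,2) inclusive
  edge (8, 8)→(8, 4): d=(0,-4) inclusive
    (4,2)@(9, 5): e=[6,22,4] → █
    (5,2)@(11, 5): e=[2,18,12] → █
    (6,2)@(13, 5): e=[-2,14,20] → ·
    (4,3)@(9, 7): e=[22,6,4] → █
    (6,3)@(13, 7): e=[14,-2,20] → ·
  covered (4 px):
    · · · · · · · ·
    · · · · · · · ·
    · · · · █ █ · ·
    · · · · █ █ · ·

Final: [18,12,2]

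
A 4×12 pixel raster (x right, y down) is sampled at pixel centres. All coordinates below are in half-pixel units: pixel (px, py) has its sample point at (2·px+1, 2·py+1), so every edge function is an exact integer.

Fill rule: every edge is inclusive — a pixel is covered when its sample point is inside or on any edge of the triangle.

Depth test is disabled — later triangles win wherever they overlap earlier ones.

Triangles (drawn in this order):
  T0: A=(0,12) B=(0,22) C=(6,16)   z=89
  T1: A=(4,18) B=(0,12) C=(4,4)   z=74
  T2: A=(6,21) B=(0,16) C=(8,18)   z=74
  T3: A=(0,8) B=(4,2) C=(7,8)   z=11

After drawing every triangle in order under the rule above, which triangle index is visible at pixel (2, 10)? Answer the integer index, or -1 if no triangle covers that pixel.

T0:
  2·area = 60  (B↔C swapped to make it positive)
  edge (0, 12)→(6, 16): d=(6,4) inclusive
  edge (6, 16)→(0, 22): d=(-6,6) inclusive
  edge (0, 22)→(0, 12): d=(0,-10) inclusive
    (0,6)@(1, 13): e=[2,48,10] → █
    (1,6)@(3, 13): e=[-6,36,30] → ·
    (0,7)@(1, 15): e=[14,36,10] → █
    (1,7)@(3, 15): e=[6,24,30] → █
    (2,7)@(5, 15): e=[-2,12,50] → ·
    (3,7)@(7, 15): e=[-10,0,70] → ·  [on edge]
    (0,8)@(1, 17): e=[26,24,10] → █
    (2,8)@(5, 17): e=[10,0,50] → █  [on edge]
    (3,8)@(7, 17): e=[2,-12,70] → ·
    (0,9)@(1, 19): e=[38,12,10] → █
    (1,9)@(3, 19): e=[30,0,30] → █  [on edge]
    (2,9)@(5, 19): e=[22,-12,50] → ·
    (0,10)@(1, 21): e=[50,0,10] → █  [on edge]
  covered (9 px):
    · · · ·
    · · · ·
    · · · ·
    · · · ·
    · · · ·
    · · · ·
    █ · · ·
    █ █ · ·
    █ █ █ ·
    █ █ · ·
    █ · · ·
    · · · ·
T1:
  2·area = 56
  edge (4, 18)→(0, 12): d=(-4,-6) inclusive
  edge (0, 12)→(4, 4): d=(4,-8) inclusive
  edge (4, 4)→(4, 18): d=(0,14) inclusive
    (1,3)@(3, 7): e=[38,4,14] → █
    (2,3)@(5, 7): e=[50,20,-14] → ·
    (1,4)@(3, 9): e=[30,12,14] → █
    (2,4)@(5, 9): e=[42,28,-14] → ·
    (0,5)@(1, 11): e=[10,4,42] → █
    (2,5)@(5, 11): e=[34,36,-14] → ·
    (0,6)@(1, 13): e=[2,12,42] → █
    (2,6)@(5, 13): e=[26,44,-14] → ·
    (0,7)@(1, 15): e=[-6,20,42] → ·
    (1,7)@(3, 15): e=[6,36,14] → █
    (2,7)@(5, 15): e=[18,52,-14] → ·
    (1,8)@(3, 17): e=[-2,44,14] → ·
  covered (7 px):
    · · · ·
    · · · ·
    · · · ·
    · █ · ·
    · █ · ·
    █ █ · ·
    █ █ · ·
    · █ · ·
    · · · ·
    · · · ·
    · · · ·
    · · · ·
T2:
  2·area = 28
  edge (6, 21)→(0, 16): d=(-6,-5) inclusive
  edge (0, 16)→(8, 18): d=(8,2) inclusive
  edge (8, 18)→(6, 21): d=(-2,3) inclusive
    (1,8)@(3, 17): e=[9,2,17] → █
    (2,8)@(5, 17): e=[19,-2,11] → ·
    (1,9)@(3, 19): e=[-3,18,13] → ·
    (2,9)@(5, 19): e=[7,14,7] → █
    (3,9)@(7, 19): e=[17,10,1] → █
    (2,10)@(5, 21): e=[-5,30,3] → ·
    (3,10)@(7, 21): e=[5,26,-3] → ·
  covered (3 px):
    · · · ·
    · · · ·
    · · · ·
    · · · ·
    · · · ·
    · · · ·
    · · · ·
    · · · ·
    · █ · ·
    · · █ █
    · · · ·
    · · · ·
T3:
  2·area = 42
  edge (0, 8)→(4, 2): d=(4,-6) inclusive
  edge (4, 2)→(7, 8): d=(3,6) inclusive
  edge (7, 8)→(0, 8): d=(-7,0) inclusive
    (1,2)@(3, 5): e=[6,15,21] → █
    (2,2)@(5, 5): e=[18,3,21] → █
    (3,2)@(7, 5): e=[30,-9,21] → ·
    (0,3)@(1, 7): e=[2,33,7] → █
    (3,3)@(7, 7): e=[38,-3,7] → ·
    (0,4)@(1, 9): e=[10,39,-7] → ·
    (1,4)@(3, 9): e=[22,27,-7] → ·
    (2,4)@(5, 9): e=[34,15,-7] → ·
  covered (5 px):
    · · · ·
    · · · ·
    · █ █ ·
    █ █ █ ·
    · · · ·
    · · · ·
    · · · ·
    · · · ·
    · · · ·
    · · · ·
    · · · ·
    · · · ·

Z-buffer (winner per pixel, '.' = empty):
  . . . .
  . . . .
  . 3 3 .
  3 3 3 .
  . 1 . .
  1 1 . .
  1 1 . .
  0 1 . .
  0 2 0 .
  0 0 2 2
  0 . . .
  . . . .

Final: -1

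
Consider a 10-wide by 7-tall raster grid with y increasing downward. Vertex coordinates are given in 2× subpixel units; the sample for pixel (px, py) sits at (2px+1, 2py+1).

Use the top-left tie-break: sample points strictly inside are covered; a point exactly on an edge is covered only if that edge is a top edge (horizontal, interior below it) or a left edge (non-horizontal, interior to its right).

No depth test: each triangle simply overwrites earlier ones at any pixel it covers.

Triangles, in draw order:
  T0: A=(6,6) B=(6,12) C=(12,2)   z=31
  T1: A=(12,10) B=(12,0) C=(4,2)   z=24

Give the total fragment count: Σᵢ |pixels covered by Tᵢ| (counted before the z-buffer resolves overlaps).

T0:
  2·area = 36  (B↔C swapped to make it positive)
  edge (6, 6)→(12, 2): d=(6,-4) top-left  bias=+0
  edge (12, 2)→(6, 12): d=(-6,10) right/bottom  bias=-1
  edge (6, 12)→(6, 6): d=(0,-6) top-left  bias=+0
    (5,1)@(11, 3): e=[2,4,30] → X
    (6,1)@(13, 3): e=[10,-16,42] → .
    (4,2)@(9, 5): e=[6,12,18] → X
    (5,2)@(11, 5): e=[14,-8,30] → .
    (3,3)@(7, 7): e=[10,20,6] → X
    (4,3)@(9, 7): e=[18,0,18] → .  [on edge]
    (3,4)@(7, 9): e=[22,8,6] → X
    (4,4)@(9, 9): e=[30,-12,18] → .
    (3,5)@(7, 11): e=[34,-4,6] → .
  covered (4 px):
    . . . . . . . . . .
    . . . . . X . . . .
    . . . . X . . . . .
    . . . X . . . . . .
    . . . X . . . . . .
    . . . . . . . . . .
    . . . . . . . . . .
T1:
  2·area = 80  (B↔C swapped to make it positive)
  edge (12, 10)→(4, 2): d=(-8,-8) top-left  bias=+0
  edge (4, 2)→(12, 0): d=(8,-2) top-left  bias=+0
  edge (12, 0)→(12, 10): d=(0,10) right/bottom  bias=-1
    (1,0)@(3, 1): e=[0,-10,90] → .  [on edge]
    (4,0)@(9, 1): e=[48,2,30] → X
    (5,0)@(11, 1): e=[64,6,10] → X
    (6,0)@(13, 1): e=[80,10,-10] → .
    (2,1)@(5, 3): e=[0,10,70] → X  [on edge]
    (3,1)@(7, 3): e=[16,14,50] → X
    (6,1)@(13, 3): e=[64,26,-10] → .
    (2,2)@(5, 5): e=[-16,26,70] → .
    (3,2)@(7, 5): e=[0,30,50] → X  [on edge]
    (6,2)@(13, 5): e=[48,42,-10] → .
    (3,3)@(7, 7): e=[-16,46,50] → .
    (4,3)@(9, 7): e=[0,50,30] → X  [on edge]
    (5,4)@(11, 9): e=[0,70,10] → X  [on edge]
    (6,5)@(13, 11): e=[0,90,-10] → .  [on edge]
    (7,6)@(15, 13): e=[0,110,-30] → .  [on edge]
  covered (12 px):
    . . . . X X . . . .
    . . X X X X . . . .
    . . . X X X . . . .
    . . . . X X . . . .
    . . . . . X . . . .
    . . . . . . . . . .
    . . . . . . . . . .

Result: 16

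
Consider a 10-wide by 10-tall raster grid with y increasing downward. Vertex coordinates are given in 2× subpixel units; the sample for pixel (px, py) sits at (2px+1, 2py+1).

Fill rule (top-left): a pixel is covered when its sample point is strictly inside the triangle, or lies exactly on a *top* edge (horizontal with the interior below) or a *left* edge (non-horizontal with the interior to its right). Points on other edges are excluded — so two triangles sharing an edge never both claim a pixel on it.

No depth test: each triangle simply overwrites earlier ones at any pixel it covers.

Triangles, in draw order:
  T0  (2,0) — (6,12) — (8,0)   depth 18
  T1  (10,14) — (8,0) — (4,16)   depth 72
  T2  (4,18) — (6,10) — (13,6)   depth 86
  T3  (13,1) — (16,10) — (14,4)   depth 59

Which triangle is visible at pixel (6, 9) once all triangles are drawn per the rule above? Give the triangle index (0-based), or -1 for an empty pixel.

T0:
  2·area = 72  (B↔C swapped to make it positive)
  edge (2, 0)→(8, 0): d=(6,0) top-left  bias=+0
  edge (8, 0)→(6, 12): d=(-2,12) right/bottom  bias=-1
  edge (6, 12)→(2, 0): d=(-4,-12) top-left  bias=+0
    (1,0)@(3, 1): e=[6,58,8] → X
    (2,0)@(5, 1): e=[6,34,32] → X
    (3,0)@(7, 1): e=[6,10,56] → X
    (4,0)@(9, 1): e=[6,-14,80] → .
    (1,1)@(3, 3): e=[18,54,0] → X  [on edge]
    (4,1)@(9, 3): e=[18,-18,72] → .
    (1,2)@(3, 5): e=[30,50,-8] → .
    (2,2)@(5, 5): e=[30,26,16] → X
    (4,2)@(9, 5): e=[30,-22,64] → .
    (2,3)@(5, 7): e=[42,22,8] → X
    (3,3)@(7, 7): e=[42,-2,32] → .
    (2,4)@(5, 9): e=[54,18,0] → X  [on edge]
    (3,7)@(7, 15): e=[90,-18,0] → .  [on edge]
  covered (10 px):
    . X X X . . . . . .
    . X X X . . . . . .
    . . X X . . . . . .
    . . X . . . . . . .
    . . X . . . . . . .
    . . . . . . . . . .
    . . . . . . . . . .
    . . . . . . . . . .
    . . . . . . . . . .
    . . . . . . . . . .
T1:
  2·area = 88  (B↔C swapped to make it positive)
  edge (10, 14)→(4, 16): d=(-6,2) right/bottom  bias=-1
  edge (4, 16)→(8, 0): d=(4,-16) top-left  bias=+0
  edge (8, 0)→(10, 14): d=(2,14) right/bottom  bias=-1
    (3,2)@(7, 5): e=[60,4,24] → X
    (4,2)@(9, 5): e=[56,36,-4] → .
    (3,3)@(7, 7): e=[48,12,28] → X
    (4,3)@(9, 7): e=[44,44,0] → .  [on edge]
    (3,4)@(7, 9): e=[36,20,32] → X
    (4,4)@(9, 9): e=[32,52,4] → X
    (5,4)@(11, 9): e=[28,84,-24] → .
    (3,5)@(7, 11): e=[24,28,36] → X
    (5,5)@(11, 11): e=[16,92,-20] → .
    (9,5)@(19, 11): e=[0,220,-132] → .  [on edge]
    (2,6)@(5, 13): e=[16,4,68] → X
    (5,6)@(11, 13): e=[4,100,-16] → .
    (6,6)@(13, 13): e=[0,132,-44] → .  [on edge]
    (3,7)@(7, 15): e=[0,44,44] → .  [on edge]
    (0,8)@(1, 17): e=[0,-44,132] → .  [on edge]
  covered (10 px):
    . . . . . . . . . .
    . . . . . . . . . .
    . . . X . . . . . .
    . . . X . . . . . .
    . . . X X . . . . .
    . . . X X . . . . .
    . . X X X . . . . .
    . . X . . . . . . .
    . . . . . . . . . .
    . . . . . . . . . .
T2:
  2·area = 48
  edge (4, 18)→(6, 10): d=(2,-8) top-left  bias=+0
  edge (6, 10)→(13, 6): d=(7,-4) top-left  bias=+0
  edge (13, 6)→(4, 18): d=(-9,12) right/bottom  bias=-1
    (4,4)@(9, 9): e=[22,5,21] → X
    (5,4)@(11, 9): e=[38,13,-3] → .
    (3,5)@(7, 11): e=[10,11,27] → X
    (5,5)@(11, 11): e=[42,27,-21] → .
    (3,6)@(7, 13): e=[14,25,9] → X
    (4,6)@(9, 13): e=[30,33,-15] → .
    (2,7)@(5, 15): e=[2,31,15] → X
    (3,7)@(7, 15): e=[18,39,-9] → .
    (2,8)@(5, 17): e=[6,45,-3] → .
  covered (5 px):
    . . . . . . . . . .
    . . . . . . . . . .
    . . . . . . . . . .
    . . . . . . . . . .
    . . . . X . . . . .
    . . . X X . . . . .
    . . . X . . . . . .
    . . X . . . . . . .
    . . . . . . . . . .
    . . . . . . . . . .
T3:
  degenerate (2·area = 0) — covers nothing

Z-buffer (winner per pixel, '.' = empty):
  . 0 0 0 . . . . . .
  . 0 0 0 . . . . . .
  . . 0 1 . . . . . .
  . . 0 1 . . . . . .
  . . 0 1 2 . . . . .
  . . . 2 2 . . . . .
  . . 1 2 1 . . . . .
  . . 2 . . . . . . .
  . . . . . . . . . .
  . . . . . . . . . .

Answer: -1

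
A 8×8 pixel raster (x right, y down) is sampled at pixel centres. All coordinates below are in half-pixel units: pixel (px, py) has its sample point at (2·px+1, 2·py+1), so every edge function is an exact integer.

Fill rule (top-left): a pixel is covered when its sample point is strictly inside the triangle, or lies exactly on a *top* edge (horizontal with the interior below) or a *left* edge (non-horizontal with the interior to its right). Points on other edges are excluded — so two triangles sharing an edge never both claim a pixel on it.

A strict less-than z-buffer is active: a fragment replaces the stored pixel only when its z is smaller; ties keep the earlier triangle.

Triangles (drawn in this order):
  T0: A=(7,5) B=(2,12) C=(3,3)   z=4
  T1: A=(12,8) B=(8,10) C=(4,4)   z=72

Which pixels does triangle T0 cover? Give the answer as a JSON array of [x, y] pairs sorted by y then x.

T0:
  2·area = 38
  edge (7, 5)→(2, 12): d=(-5,7) right/bottom  bias=-1
  edge (2, 12)→(3, 3): d=(1,-9) top-left  bias=+0
  edge (3, 3)→(7, 5): d=(4,2) right/bottom  bias=-1
    (1,1)@(3, 3): e=[38,0,0] → ·  [on edge]
    (1,2)@(3, 5): e=[28,2,8] → █
    (2,2)@(5, 5): e=[14,20,4] → █
    (3,2)@(7, 5): e=[0,38,0] → ·  [on edge]
    (1,3)@(3, 7): e=[18,4,16] → █
    (3,3)@(7, 7): e=[-10,40,8] → ·
    (5,3)@(11, 7): e=[-38,76,0] → ·  [on edge]
    (1,4)@(3, 9): e=[8,6,24] → █
    (2,4)@(5, 9): e=[-6,24,20] → ·
    (7,4)@(15, 9): e=[-76,114,0] → ·  [on edge]
    (1,5)@(3, 11): e=[-2,8,32] → ·
  covered (5 px):
    · · · · · · · ·
    · · · · · · · ·
    · █ █ · · · · ·
    · █ █ · · · · ·
    · █ · · · · · ·
    · · · · · · · ·
    · · · · · · · ·
    · · · · · · · ·
T1:
  2·area = 32
  edge (12, 8)→(8, 10): d=(-4,2) right/bottom  bias=-1
  edge (8, 10)→(4, 4): d=(-4,-6) top-left  bias=+0
  edge (4, 4)→(12, 8): d=(8,4) right/bottom  bias=-1
    (2,2)@(5, 5): e=[26,2,4] → █
    (3,2)@(7, 5): e=[22,14,-4] → ·
    (2,3)@(5, 7): e=[18,-6,20] → ·
    (3,3)@(7, 7): e=[14,6,12] → █
    (4,3)@(9, 7): e=[10,18,4] → █
    (5,3)@(11, 7): e=[6,30,-4] → ·
    (3,4)@(7, 9): e=[6,-2,28] → ·
    (4,4)@(9, 9): e=[2,10,20] → █
    (5,4)@(11, 9): e=[-2,22,12] → ·
    (4,5)@(9, 11): e=[-6,2,36] → ·
  covered (4 px):
    · · · · · · · ·
    · · · · · · · ·
    · · █ · · · · ·
    · · · █ █ · · ·
    · · · · █ · · ·
    · · · · · · · ·
    · · · · · · · ·
    · · · · · · · ·

Result: [[1,2],[2,2],[1,3],[2,3],[1,4]]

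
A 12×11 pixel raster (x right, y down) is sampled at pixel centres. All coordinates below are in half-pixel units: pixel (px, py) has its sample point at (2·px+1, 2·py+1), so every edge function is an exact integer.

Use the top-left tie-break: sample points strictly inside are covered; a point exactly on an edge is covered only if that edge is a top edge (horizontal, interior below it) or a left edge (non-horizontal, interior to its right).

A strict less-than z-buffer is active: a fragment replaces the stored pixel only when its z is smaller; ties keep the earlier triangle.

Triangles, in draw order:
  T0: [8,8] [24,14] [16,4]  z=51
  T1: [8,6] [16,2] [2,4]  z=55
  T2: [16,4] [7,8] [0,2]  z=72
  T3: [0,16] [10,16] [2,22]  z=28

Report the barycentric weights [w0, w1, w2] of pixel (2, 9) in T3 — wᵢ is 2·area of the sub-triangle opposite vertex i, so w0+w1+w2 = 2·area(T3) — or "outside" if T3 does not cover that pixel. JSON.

T0:
  2·area = 112  (B↔C swapped to make it positive)
  edge (8, 8)→(16, 4): d=(8,-4) top-left  bias=+0
  edge (16, 4)→(24, 14): d=(8,10) right/bottom  bias=-1
  edge (24, 14)→(8, 8): d=(-16,-6) top-left  bias=+0
    (7,2)@(15, 5): e=[4,18,90] → #
    (8,2)@(17, 5): e=[12,-2,102] → ·
    (5,3)@(11, 7): e=[4,74,34] → #
    (6,3)@(13, 7): e=[12,54,46] → #
    (8,3)@(17, 7): e=[28,14,70] → #
    (9,3)@(19, 7): e=[36,-6,82] → ·
    (5,4)@(11, 9): e=[20,90,2] → #
    (9,4)@(19, 9): e=[52,10,50] → #
    (10,4)@(21, 9): e=[60,-10,62] → ·
    (5,5)@(11, 11): e=[36,106,-30] → ·
    (6,5)@(13, 11): e=[44,86,-18] → ·
    (7,5)@(15, 11): e=[52,66,-6] → ·
  covered (14 px):
    · · · · · · · · · · · ·
    · · · · · · · · · · · ·
    · · · · · · · # · · · ·
    · · · · · # # # # · · ·
    · · · · · # # # # # · ·
    · · · · · · · · # # # ·
    · · · · · · · · · · · #
    · · · · · · · · · · · ·
    · · · · · · · · · · · ·
    · · · · · · · · · · · ·
    · · · · · · · · · · · ·
T1:
  2·area = 40  (B↔C swapped to make it positive)
  edge (8, 6)→(2, 4): d=(-6,-2) top-left  bias=+0
  edge (2, 4)→(16, 2): d=(14,-2) top-left  bias=+0
  edge (16, 2)→(8, 6): d=(-8,4) right/bottom  bias=-1
    (11,0)@(23, 1): e=[60,0,-20] → ·  [on edge]
    (4,1)@(9, 3): e=[20,0,20] → #  [on edge]
    (5,1)@(11, 3): e=[24,4,12] → #
    (6,1)@(13, 3): e=[28,8,4] → #
    (7,1)@(15, 3): e=[32,12,-4] → ·
    (2,2)@(5, 5): e=[0,20,20] → #  [on edge]
    (3,2)@(7, 5): e=[4,24,12] → #
    (5,2)@(11, 5): e=[12,32,-4] → ·
    (6,2)@(13, 5): e=[16,36,-12] → ·
    (2,3)@(5, 7): e=[-12,48,4] → ·
    (3,3)@(7, 7): e=[-8,52,-4] → ·
    (4,3)@(9, 7): e=[-4,56,-12] → ·
    (5,3)@(11, 7): e=[0,60,-20] → ·  [on edge]
    (8,4)@(17, 9): e=[0,100,-60] → ·  [on edge]
    (11,5)@(23, 11): e=[0,140,-100] → ·  [on edge]
  covered (6 px):
    · · · · · · · · · · · ·
    · · · · # # # · · · · ·
    · · # # # · · · · · · ·
    · · · · · · · · · · · ·
    · · · · · · · · · · · ·
    · · · · · · · · · · · ·
    · · · · · · · · · · · ·
    · · · · · · · · · · · ·
    · · · · · · · · · · · ·
    · · · · · · · · · · · ·
    · · · · · · · · · · · ·
T2:
  2·area = 82
  edge (16, 4)→(7, 8): d=(-9,4) right/bottom  bias=-1
  edge (7, 8)→(0, 2): d=(-7,-6) top-left  bias=+0
  edge (0, 2)→(16, 4): d=(16,2) right/bottom  bias=-1
    (1,1)@(3, 3): e=[61,11,10] → #
    (2,1)@(5, 3): e=[53,23,6] → #
    (3,1)@(7, 3): e=[45,35,2] → #
    (4,1)@(9, 3): e=[37,47,-2] → ·
    (1,2)@(3, 5): e=[43,-3,42] → ·
    (2,2)@(5, 5): e=[35,9,38] → #
    (4,2)@(9, 5): e=[19,33,30] → #
    (5,2)@(11, 5): e=[11,45,26] → #
    (6,2)@(13, 5): e=[3,57,22] → #
    (7,2)@(15, 5): e=[-5,69,18] → ·
    (2,3)@(5, 7): e=[17,-5,70] → ·
    (3,3)@(7, 7): e=[9,7,66] → #
  covered (10 px):
    · · · · · · · · · · · ·
    · # # # · · · · · · · ·
    · · # # # # # · · · · ·
    · · · # # · · · · · · ·
    · · · · · · · · · · · ·
    · · · · · · · · · · · ·
    · · · · · · · · · · · ·
    · · · · · · · · · · · ·
    · · · · · · · · · · · ·
    · · · · · · · · · · · ·
    · · · · · · · · · · · ·
T3:
  2·area = 60
  edge (0, 16)→(10, 16): d=(10,0) top-left  bias=+0
  edge (10, 16)→(2, 22): d=(-8,6) right/bottom  bias=-1
  edge (2, 22)→(0, 16): d=(-2,-6) top-left  bias=+0
    (0,8)@(1, 17): e=[10,46,4] → #
    (1,8)@(3, 17): e=[10,34,16] → #
    (2,8)@(5, 17): e=[10,22,28] → #
    (3,8)@(7, 17): e=[10,10,40] → #
    (4,8)@(9, 17): e=[10,-2,52] → ·
    (0,9)@(1, 19): e=[30,30,0] → #  [on edge]
    (3,9)@(7, 19): e=[30,-6,36] → ·
    (0,10)@(1, 21): e=[50,14,-4] → ·
    (1,10)@(3, 21): e=[50,2,8] → #
    (2,10)@(5, 21): e=[50,-10,20] → ·
  covered (8 px):
    · · · · · · · · · · · ·
    · · · · · · · · · · · ·
    · · · · · · · · · · · ·
    · · · · · · · · · · · ·
    · · · · · · · · · · · ·
    · · · · · · · · · · · ·
    · · · · · · · · · · · ·
    · · · · · · · · · · · ·
    # # # # · · · · · · · ·
    # # # · · · · · · · · ·
    · # · · · · · · · · · ·

Result: [6,24,30]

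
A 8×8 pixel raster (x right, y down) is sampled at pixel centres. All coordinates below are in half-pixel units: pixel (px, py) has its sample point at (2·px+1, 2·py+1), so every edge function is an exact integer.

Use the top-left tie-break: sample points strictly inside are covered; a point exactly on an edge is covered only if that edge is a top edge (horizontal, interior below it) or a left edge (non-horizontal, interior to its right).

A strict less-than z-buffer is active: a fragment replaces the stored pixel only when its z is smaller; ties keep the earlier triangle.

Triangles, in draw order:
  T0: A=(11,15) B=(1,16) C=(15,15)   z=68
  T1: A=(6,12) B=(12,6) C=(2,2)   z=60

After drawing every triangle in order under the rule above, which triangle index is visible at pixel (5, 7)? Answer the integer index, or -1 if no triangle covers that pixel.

T0:
  2·area = 4  (B↔C swapped to make it positive)
  edge (11, 15)→(15, 15): d=(4,0) top-left  bias=+0
  edge (15, 15)→(1, 16): d=(-14,1) right/bottom  bias=-1
  edge (1, 16)→(11, 15): d=(10,-1) top-left  bias=+0
    (0,7)@(1, 15): e=[0,14,-10] → ·  [on edge]
    (1,7)@(3, 15): e=[0,12,-8] → ·  [on edge]
    (2,7)@(5, 15): e=[0,10,-6] → ·  [on edge]
    (3,7)@(7, 15): e=[0,8,-4] → ·  [on edge]
    (4,7)@(9, 15): e=[0,6,-2] → ·  [on edge]
    (5,7)@(11, 15): e=[0,4,0] → █  [on edge]
    (6,7)@(13, 15): e=[0,2,2] → █  [on edge]
    (7,7)@(15, 15): e=[0,0,4] → ·  [on edge]
  covered (2 px):
    · · · · · · · ·
    · · · · · · · ·
    · · · · · · · ·
    · · · · · · · ·
    · · · · · · · ·
    · · · · · · · ·
    · · · · · · · ·
    · · · · · █ █ ·
T1:
  2·area = 84  (B↔C swapped to make it positive)
  edge (6, 12)→(2, 2): d=(-4,-10) top-left  bias=+0
  edge (2, 2)→(12, 6): d=(10,4) right/bottom  bias=-1
  edge (12, 6)→(6, 12): d=(-6,6) right/bottom  bias=-1
    (1,1)@(3, 3): e=[6,6,72] → █
    (2,1)@(5, 3): e=[26,-2,60] → ·
    (7,1)@(15, 3): e=[126,-42,0] → ·  [on edge]
    (1,2)@(3, 5): e=[-2,26,60] → ·
    (2,2)@(5, 5): e=[18,18,48] → █
    (3,2)@(7, 5): e=[38,10,36] → █
    (4,2)@(9, 5): e=[58,2,24] → █
    (5,2)@(11, 5): e=[78,-6,12] → ·
    (6,2)@(13, 5): e=[98,-14,0] → ·  [on edge]
    (2,3)@(5, 7): e=[10,38,36] → █
    (5,3)@(11, 7): e=[70,14,0] → ·  [on edge]
    (2,4)@(5, 9): e=[2,58,24] → █
    (4,4)@(9, 9): e=[42,42,0] → ·  [on edge]
    (3,5)@(7, 11): e=[14,70,0] → ·  [on edge]
    (2,6)@(5, 13): e=[-14,98,0] → ·  [on edge]
    (1,7)@(3, 15): e=[-42,126,0] → ·  [on edge]
  covered (9 px):
    · · · · · · · ·
    · █ · · · · · ·
    · · █ █ █ · · ·
    · · █ █ █ · · ·
    · · █ █ · · · ·
    · · · · · · · ·
    · · · · · · · ·
    · · · · · · · ·

Z-buffer (winner per pixel, '.' = empty):
  . . . . . . . .
  . 1 . . . . . .
  . . 1 1 1 . . .
  . . 1 1 1 . . .
  . . 1 1 . . . .
  . . . . . . . .
  . . . . . . . .
  . . . . . 0 0 .

Result: 0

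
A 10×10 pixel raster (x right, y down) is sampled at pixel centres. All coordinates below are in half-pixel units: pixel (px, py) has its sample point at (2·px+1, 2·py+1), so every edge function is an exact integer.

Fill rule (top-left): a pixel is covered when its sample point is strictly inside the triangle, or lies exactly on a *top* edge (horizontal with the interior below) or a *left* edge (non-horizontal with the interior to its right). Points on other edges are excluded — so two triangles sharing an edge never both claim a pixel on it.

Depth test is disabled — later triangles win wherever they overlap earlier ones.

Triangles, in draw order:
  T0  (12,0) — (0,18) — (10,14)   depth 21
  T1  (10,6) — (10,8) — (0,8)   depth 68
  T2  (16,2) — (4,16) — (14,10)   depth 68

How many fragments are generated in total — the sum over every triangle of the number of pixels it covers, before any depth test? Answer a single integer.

T0:
  2·area = 132  (B↔C swapped to make it positive)
  edge (12, 0)→(10, 14): d=(-2,14) right/bottom  bias=-1
  edge (10, 14)→(0, 18): d=(-10,4) right/bottom  bias=-1
  edge (0, 18)→(12, 0): d=(12,-18) top-left  bias=+0
    (5,1)@(11, 3): e=[8,106,18] → #
    (6,1)@(13, 3): e=[-20,98,54] → ·
    (4,2)@(9, 5): e=[32,94,6] → #
    (6,2)@(13, 5): e=[-24,78,78] → ·
    (4,3)@(9, 7): e=[28,74,30] → #
    (5,3)@(11, 7): e=[0,66,66] → ·  [on edge]
    (3,4)@(7, 9): e=[52,62,18] → #
    (5,4)@(11, 9): e=[-4,46,90] → ·
    (2,5)@(5, 11): e=[76,50,6] → #
    (5,5)@(11, 11): e=[-8,26,114] → ·
    (2,6)@(5, 13): e=[72,30,30] → #
    (5,6)@(11, 13): e=[-12,6,138] → ·
  covered (16 px):
    · · · · · · · · · ·
    · · · · · # · · · ·
    · · · · # # · · · ·
    · · · · # · · · · ·
    · · · # # · · · · ·
    · · # # # · · · · ·
    · · # # # · · · · ·
    · # # # · · · · · ·
    # · · · · · · · · ·
    · · · · · · · · · ·
T1:
  2·area = 20
  edge (10, 6)→(10, 8): d=(0,2) right/bottom  bias=-1
  edge (10, 8)→(0, 8): d=(-10,0) right/bottom  bias=-1
  edge (0, 8)→(10, 6): d=(10,-2) top-left  bias=+0
    (7,2)@(15, 5): e=[-10,30,0] → ·  [on edge]
    (2,3)@(5, 7): e=[10,10,0] → #  [on edge]
    (3,3)@(7, 7): e=[6,10,4] → #
    (4,3)@(9, 7): e=[2,10,8] → #
    (5,3)@(11, 7): e=[-2,10,12] → ·
    (2,4)@(5, 9): e=[10,-10,20] → ·
    (3,4)@(7, 9): e=[6,-10,24] → ·
    (4,4)@(9, 9): e=[2,-10,28] → ·
  covered (3 px):
    · · · · · · · · · ·
    · · · · · · · · · ·
    · · · · · · · · · ·
    · · # # # · · · · ·
    · · · · · · · · · ·
    · · · · · · · · · ·
    · · · · · · · · · ·
    · · · · · · · · · ·
    · · · · · · · · · ·
    · · · · · · · · · ·
T2:
  2·area = 68  (B↔C swapped to make it positive)
  edge (16, 2)→(14, 10): d=(-2,8) right/bottom  bias=-1
  edge (14, 10)→(4, 16): d=(-10,6) right/bottom  bias=-1
  edge (4, 16)→(16, 2): d=(12,-14) top-left  bias=+0
    (7,2)@(15, 5): e=[2,44,22] → #
    (8,2)@(17, 5): e=[-14,32,50] → ·
    (6,3)@(13, 7): e=[14,36,18] → #
    (7,3)@(15, 7): e=[-2,24,46] → ·
    (9,3)@(19, 7): e=[-34,0,102] → ·  [on edge]
    (5,4)@(11, 9): e=[26,28,14] → #
    (7,4)@(15, 9): e=[-6,4,70] → ·
    (4,5)@(9, 11): e=[38,20,10] → #
    (6,5)@(13, 11): e=[6,-4,66] → ·
    (3,6)@(7, 13): e=[50,12,6] → #
    (4,6)@(9, 13): e=[34,0,34] → ·  [on edge]
    (5,6)@(11, 13): e=[18,-12,62] → ·
  covered (8 px):
    · · · · · · · · · ·
    · · · · · · · · · ·
    · · · · · · · # · ·
    · · · · · · # · · ·
    · · · · · # # · · ·
    · · · · # # · · · ·
    · · · # · · · · · ·
    · · # · · · · · · ·
    · · · · · · · · · ·
    · · · · · · · · · ·

Final: 27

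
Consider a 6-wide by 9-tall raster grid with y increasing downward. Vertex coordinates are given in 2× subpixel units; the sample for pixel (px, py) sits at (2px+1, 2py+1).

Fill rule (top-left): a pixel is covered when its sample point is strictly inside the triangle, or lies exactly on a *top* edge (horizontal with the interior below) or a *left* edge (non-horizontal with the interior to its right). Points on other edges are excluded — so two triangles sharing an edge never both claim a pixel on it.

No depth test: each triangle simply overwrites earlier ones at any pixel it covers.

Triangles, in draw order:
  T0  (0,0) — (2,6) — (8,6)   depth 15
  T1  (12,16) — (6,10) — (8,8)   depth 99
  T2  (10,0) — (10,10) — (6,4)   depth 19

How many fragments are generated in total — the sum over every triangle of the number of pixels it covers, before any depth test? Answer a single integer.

T0:
  2·area = 36  (B↔C swapped to make it positive)
  edge (0, 0)→(8, 6): d=(8,6) right/bottom  bias=-1
  edge (8, 6)→(2, 6): d=(-6,0) right/bottom  bias=-1
  edge (2, 6)→(0, 0): d=(-2,-6) top-left  bias=+0
    (0,0)@(1, 1): e=[2,30,4] → █
    (1,0)@(3, 1): e=[-10,30,16] → ·
    (0,1)@(1, 3): e=[18,18,0] → █  [on edge]
    (1,1)@(3, 3): e=[6,18,12] → █
    (2,1)@(5, 3): e=[-6,18,24] → ·
    (0,2)@(1, 5): e=[34,6,-4] → ·
    (1,2)@(3, 5): e=[22,6,8] → █
    (2,2)@(5, 5): e=[10,6,20] → █
    (3,2)@(7, 5): e=[-2,6,32] → ·
    (1,3)@(3, 7): e=[38,-6,4] → ·
    (2,3)@(5, 7): e=[26,-6,16] → ·
    (1,4)@(3, 9): e=[54,-18,0] → ·  [on edge]
    (2,7)@(5, 15): e=[90,-54,0] → ·  [on edge]
  covered (5 px):
    █ · · · · ·
    █ █ · · · ·
    · █ █ · · ·
    · · · · · ·
    · · · · · ·
    · · · · · ·
    · · · · · ·
    · · · · · ·
    · · · · · ·
T1:
  2·area = 24
  edge (12, 16)→(6, 10): d=(-6,-6) top-left  bias=+0
  edge (6, 10)→(8, 8): d=(2,-2) top-left  bias=+0
  edge (8, 8)→(12, 16): d=(4,8) right/bottom  bias=-1
    (0,2)@(1, 5): e=[0,-20,44] → ·  [on edge]
    (5,2)@(11, 5): e=[60,0,-36] → ·  [on edge]
    (1,3)@(3, 7): e=[0,-12,36] → ·  [on edge]
    (4,3)@(9, 7): e=[36,0,-12] → ·  [on edge]
    (2,4)@(5, 9): e=[0,-4,28] → ·  [on edge]
    (3,4)@(7, 9): e=[12,0,12] → █  [on edge]
    (4,4)@(9, 9): e=[24,4,-4] → ·
    (2,5)@(5, 11): e=[-12,0,36] → ·  [on edge]
    (3,5)@(7, 11): e=[0,4,20] → █  [on edge]
    (4,5)@(9, 11): e=[12,8,4] → █
    (5,5)@(11, 11): e=[24,12,-12] → ·
    (1,6)@(3, 13): e=[-36,0,60] → ·  [on edge]
    (4,6)@(9, 13): e=[0,12,12] → █  [on edge]
    (0,7)@(1, 15): e=[-60,0,84] → ·  [on edge]
    (5,7)@(11, 15): e=[0,20,4] → █  [on edge]
  covered (5 px):
    · · · · · ·
    · · · · · ·
    · · · · · ·
    · · · · · ·
    · · · █ · ·
    · · · █ █ ·
    · · · · █ ·
    · · · · · █
    · · · · · ·
T2:
  2·area = 40
  edge (10, 0)→(10, 10): d=(0,10) right/bottom  bias=-1
  edge (10, 10)→(6, 4): d=(-4,-6) top-left  bias=+0
  edge (6, 4)→(10, 0): d=(4,-4) top-left  bias=+0
    (4,0)@(9, 1): e=[10,30,0] → █  [on edge]
    (5,0)@(11, 1): e=[-10,42,8] → ·
    (3,1)@(7, 3): e=[30,10,0] → █  [on edge]
    (5,1)@(11, 3): e=[-10,34,16] → ·
    (2,2)@(5, 5): e=[50,-10,0] → ·  [on edge]
    (3,2)@(7, 5): e=[30,2,8] → █
    (5,2)@(11, 5): e=[-10,26,24] → ·
    (1,3)@(3, 7): e=[70,-30,0] → ·  [on edge]
    (3,3)@(7, 7): e=[30,-6,16] → ·
    (4,3)@(9, 7): e=[10,6,24] → █
    (5,3)@(11, 7): e=[-10,18,32] → ·
    (0,4)@(1, 9): e=[90,-50,0] → ·  [on edge]
  covered (6 px):
    · · · · █ ·
    · · · █ █ ·
    · · · █ █ ·
    · · · · █ ·
    · · · · · ·
    · · · · · ·
    · · · · · ·
    · · · · · ·
    · · · · · ·

Final: 16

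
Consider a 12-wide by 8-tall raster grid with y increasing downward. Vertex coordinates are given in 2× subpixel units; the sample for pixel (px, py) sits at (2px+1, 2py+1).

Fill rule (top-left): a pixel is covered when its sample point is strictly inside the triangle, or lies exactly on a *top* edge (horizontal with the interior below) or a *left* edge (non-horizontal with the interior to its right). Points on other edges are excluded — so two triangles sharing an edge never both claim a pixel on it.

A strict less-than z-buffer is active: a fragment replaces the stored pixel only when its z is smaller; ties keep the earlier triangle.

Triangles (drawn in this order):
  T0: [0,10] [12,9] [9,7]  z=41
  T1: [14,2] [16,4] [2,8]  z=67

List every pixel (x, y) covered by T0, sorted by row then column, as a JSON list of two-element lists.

T0:
  2·area = 27  (B↔C swapped to make it positive)
  edge (0, 10)→(9, 7): d=(9,-3) top-left  bias=+0
  edge (9, 7)→(12, 9): d=(3,2) right/bottom  bias=-1
  edge (12, 9)→(0, 10): d=(-12,1) right/bottom  bias=-1
    (1,1)@(3, 3): e=[-54,0,81] → ·  [on edge]
    (10,1)@(21, 3): e=[0,-36,63] → ·  [on edge]
    (7,2)@(15, 5): e=[0,-18,45] → ·  [on edge]
    (4,3)@(9, 7): e=[0,0,27] → ·  [on edge]
    (1,4)@(3, 9): e=[0,18,9] → #  [on edge]
    (2,4)@(5, 9): e=[6,14,7] → #
    (3,4)@(7, 9): e=[12,10,5] → #
    (4,4)@(9, 9): e=[18,6,3] → #
    (5,4)@(11, 9): e=[24,2,1] → #
    (6,4)@(13, 9): e=[30,-2,-1] → ·
    (1,5)@(3, 11): e=[18,24,-15] → ·
    (2,5)@(5, 11): e=[24,20,-17] → ·
    (7,5)@(15, 11): e=[54,0,-27] → ·  [on edge]
    (10,7)@(21, 15): e=[108,0,-81] → ·  [on edge]
  covered (5 px):
    · · · · · · · · · · · ·
    · · · · · · · · · · · ·
    · · · · · · · · · · · ·
    · · · · · · · · · · · ·
    · # # # # # · · · · · ·
    · · · · · · · · · · · ·
    · · · · · · · · · · · ·
    · · · · · · · · · · · ·
T1:
  2·area = 36
  edge (14, 2)→(16, 4): d=(2,2) right/bottom  bias=-1
  edge (16, 4)→(2, 8): d=(-14,4) right/bottom  bias=-1
  edge (2, 8)→(14, 2): d=(12,-6) top-left  bias=+0
    (6,0)@(13, 1): e=[0,54,-18] → ·  [on edge]
    (6,1)@(13, 3): e=[4,26,6] → #
    (7,1)@(15, 3): e=[0,18,18] → ·  [on edge]
    (4,2)@(9, 5): e=[16,14,6] → #
    (5,2)@(11, 5): e=[12,6,18] → #
    (6,2)@(13, 5): e=[8,-2,30] → ·
    (8,2)@(17, 5): e=[0,-18,54] → ·  [on edge]
    (2,3)@(5, 7): e=[28,2,6] → #
    (3,3)@(7, 7): e=[24,-6,18] → ·
    (4,3)@(9, 7): e=[20,-14,30] → ·
    (5,3)@(11, 7): e=[16,-22,42] → ·
    (9,3)@(19, 7): e=[0,-54,90] → ·  [on edge]
    (10,4)@(21, 9): e=[0,-90,126] → ·  [on edge]
    (11,5)@(23, 11): e=[0,-126,162] → ·  [on edge]
  covered (4 px):
    · · · · · · · · · · · ·
    · · · · · · # · · · · ·
    · · · · # # · · · · · ·
    · · # · · · · · · · · ·
    · · · · · · · · · · · ·
    · · · · · · · · · · · ·
    · · · · · · · · · · · ·
    · · · · · · · · · · · ·

Answer: [[1,4],[2,4],[3,4],[4,4],[5,4]]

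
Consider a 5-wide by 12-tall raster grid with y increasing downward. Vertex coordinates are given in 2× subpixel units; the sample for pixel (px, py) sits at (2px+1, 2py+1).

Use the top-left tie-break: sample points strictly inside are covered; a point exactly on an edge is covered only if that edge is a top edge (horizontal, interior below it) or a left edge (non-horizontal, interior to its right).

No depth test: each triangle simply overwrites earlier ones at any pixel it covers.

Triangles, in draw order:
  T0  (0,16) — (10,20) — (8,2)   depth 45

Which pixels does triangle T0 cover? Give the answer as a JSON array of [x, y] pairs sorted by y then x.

T0:
  2·area = 172  (B↔C swapped to make it positive)
  edge (0, 16)→(8, 2): d=(8,-14) top-left  bias=+0
  edge (8, 2)→(10, 20): d=(2,18) right/bottom  bias=-1
  edge (10, 20)→(0, 16): d=(-10,-4) top-left  bias=+0
    (3,2)@(7, 5): e=[10,24,138] → X
    (4,2)@(9, 5): e=[38,-12,146] → .
    (3,3)@(7, 7): e=[26,28,118] → X
    (4,3)@(9, 7): e=[54,-8,126] → .
    (2,4)@(5, 9): e=[14,68,90] → X
    (4,4)@(9, 9): e=[70,-4,106] → .
    (1,5)@(3, 11): e=[2,108,62] → X
    (4,5)@(9, 11): e=[86,0,86] → .  [on edge]
    (1,6)@(3, 13): e=[18,112,42] → X
    (4,6)@(9, 13): e=[102,4,66] → X
    (0,7)@(1, 15): e=[6,152,14] → X
    (0,8)@(1, 17): e=[22,156,-6] → .
  covered (21 px):
    . . . . .
    . . . . .
    . . . X .
    . . . X .
    . . X X .
    . X X X .
    . X X X X
    X X X X X
    . X X X X
    . . . . X
    . . . . .
    . . . . .

Final: [[3,2],[3,3],[2,4],[3,4],[1,5],[2,5],[3,5],[1,6],[2,6],[3,6],[4,6],[0,7],[1,7],[2,7],[3,7],[4,7],[1,8],[2,8],[3,8],[4,8],[4,9]]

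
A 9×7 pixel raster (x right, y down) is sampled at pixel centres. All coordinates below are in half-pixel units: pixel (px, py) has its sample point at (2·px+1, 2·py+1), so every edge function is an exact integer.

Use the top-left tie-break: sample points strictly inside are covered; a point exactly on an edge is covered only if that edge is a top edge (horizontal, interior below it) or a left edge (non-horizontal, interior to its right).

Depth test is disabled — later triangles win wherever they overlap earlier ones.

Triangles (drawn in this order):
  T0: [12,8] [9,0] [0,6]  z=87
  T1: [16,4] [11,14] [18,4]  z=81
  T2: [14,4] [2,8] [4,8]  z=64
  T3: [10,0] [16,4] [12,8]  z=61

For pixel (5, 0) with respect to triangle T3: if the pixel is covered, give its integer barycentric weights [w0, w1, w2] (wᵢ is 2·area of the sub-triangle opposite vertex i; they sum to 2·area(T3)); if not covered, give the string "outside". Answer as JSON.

T0:
  2·area = 90  (B↔C swapped to make it positive)
  edge (12, 8)→(0, 6): d=(-12,-2) top-left  bias=+0
  edge (0, 6)→(9, 0): d=(9,-6) top-left  bias=+0
  edge (9, 0)→(12, 8): d=(3,8) right/bottom  bias=-1
    (4,0)@(9, 1): e=[78,9,3] → #
    (5,0)@(11, 1): e=[82,21,-13] → ·
    (2,1)@(5, 3): e=[46,3,41] → #
    (3,1)@(7, 3): e=[50,15,25] → #
    (5,1)@(11, 3): e=[58,39,-7] → ·
    (1,2)@(3, 5): e=[18,9,63] → #
    (5,2)@(11, 5): e=[34,57,-1] → ·
    (1,3)@(3, 7): e=[-6,27,69] → ·
    (2,3)@(5, 7): e=[-2,39,53] → ·
    (3,3)@(7, 7): e=[2,51,37] → #
    (5,3)@(11, 7): e=[10,75,5] → #
    (6,3)@(13, 7): e=[14,87,-11] → ·
  covered (11 px):
    · · · · # · · · ·
    · · # # # · · · ·
    · # # # # · · · ·
    · · · # # # · · ·
    · · · · · · · · ·
    · · · · · · · · ·
    · · · · · · · · ·
T1:
  2·area = 20  (B↔C swapped to make it positive)
  edge (16, 4)→(18, 4): d=(2,0) top-left  bias=+0
  edge (18, 4)→(11, 14): d=(-7,10) right/bottom  bias=-1
  edge (11, 14)→(16, 4): d=(5,-10) top-left  bias=+0
    (8,2)@(17, 5): e=[2,3,15] → #
    (7,3)@(15, 7): e=[6,9,5] → #
    (8,3)@(17, 7): e=[6,-11,25] → ·
    (7,4)@(15, 9): e=[10,-5,15] → ·
    (6,5)@(13, 11): e=[14,1,5] → #
    (7,5)@(15, 11): e=[14,-19,25] → ·
    (6,6)@(13, 13): e=[18,-13,15] → ·
  covered (3 px):
    · · · · · · · · ·
    · · · · · · · · ·
    · · · · · · · · #
    · · · · · · · # ·
    · · · · · · · · ·
    · · · · · · # · ·
    · · · · · · · · ·
T2:
  2·area = 8  (B↔C swapped to make it positive)
  edge (14, 4)→(4, 8): d=(-10,4) right/bottom  bias=-1
  edge (4, 8)→(2, 8): d=(-2,0) right/bottom  bias=-1
  edge (2, 8)→(14, 4): d=(12,-4) top-left  bias=+0
    (8,1)@(17, 3): e=[-2,10,0] → ·  [on edge]
    (5,2)@(11, 5): e=[2,6,0] → #  [on edge]
    (6,2)@(13, 5): e=[-6,6,8] → ·
    (2,3)@(5, 7): e=[6,2,0] → #  [on edge]
    (3,3)@(7, 7): e=[-2,2,8] → ·
    (5,3)@(11, 7): e=[-18,2,24] → ·
    (2,4)@(5, 9): e=[-14,-2,24] → ·
  covered (2 px):
    · · · · · · · · ·
    · · · · · · · · ·
    · · · · · # · · ·
    · · # · · · · · ·
    · · · · · · · · ·
    · · · · · · · · ·
    · · · · · · · · ·
T3:
  2·area = 40
  edge (10, 0)→(16, 4): d=(6,4) right/bottom  bias=-1
  edge (16, 4)→(12, 8): d=(-4,4) right/bottom  bias=-1
  edge (12, 8)→(10, 0): d=(-2,-8) top-left  bias=+0
    (5,0)@(11, 1): e=[2,32,6] → #
    (6,0)@(13, 1): e=[-6,24,22] → ·
    (5,1)@(11, 3): e=[14,24,2] → #
    (6,1)@(13, 3): e=[6,16,18] → #
    (7,1)@(15, 3): e=[-2,8,34] → ·
    (8,1)@(17, 3): e=[-10,0,50] → ·  [on edge]
    (5,2)@(11, 5): e=[26,16,-2] → ·
    (6,2)@(13, 5): e=[18,8,14] → #
    (7,2)@(15, 5): e=[10,0,30] → ·  [on edge]
    (6,3)@(13, 7): e=[30,0,10] → ·  [on edge]
    (5,4)@(11, 9): e=[50,0,-10] → ·  [on edge]
    (4,5)@(9, 11): e=[70,0,-30] → ·  [on edge]
    (3,6)@(7, 13): e=[90,0,-50] → ·  [on edge]
  covered (4 px):
    · · · · · # · · ·
    · · · · · # # · ·
    · · · · · · # · ·
    · · · · · · · · ·
    · · · · · · · · ·
    · · · · · · · · ·
    · · · · · · · · ·

Result: [32,6,2]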